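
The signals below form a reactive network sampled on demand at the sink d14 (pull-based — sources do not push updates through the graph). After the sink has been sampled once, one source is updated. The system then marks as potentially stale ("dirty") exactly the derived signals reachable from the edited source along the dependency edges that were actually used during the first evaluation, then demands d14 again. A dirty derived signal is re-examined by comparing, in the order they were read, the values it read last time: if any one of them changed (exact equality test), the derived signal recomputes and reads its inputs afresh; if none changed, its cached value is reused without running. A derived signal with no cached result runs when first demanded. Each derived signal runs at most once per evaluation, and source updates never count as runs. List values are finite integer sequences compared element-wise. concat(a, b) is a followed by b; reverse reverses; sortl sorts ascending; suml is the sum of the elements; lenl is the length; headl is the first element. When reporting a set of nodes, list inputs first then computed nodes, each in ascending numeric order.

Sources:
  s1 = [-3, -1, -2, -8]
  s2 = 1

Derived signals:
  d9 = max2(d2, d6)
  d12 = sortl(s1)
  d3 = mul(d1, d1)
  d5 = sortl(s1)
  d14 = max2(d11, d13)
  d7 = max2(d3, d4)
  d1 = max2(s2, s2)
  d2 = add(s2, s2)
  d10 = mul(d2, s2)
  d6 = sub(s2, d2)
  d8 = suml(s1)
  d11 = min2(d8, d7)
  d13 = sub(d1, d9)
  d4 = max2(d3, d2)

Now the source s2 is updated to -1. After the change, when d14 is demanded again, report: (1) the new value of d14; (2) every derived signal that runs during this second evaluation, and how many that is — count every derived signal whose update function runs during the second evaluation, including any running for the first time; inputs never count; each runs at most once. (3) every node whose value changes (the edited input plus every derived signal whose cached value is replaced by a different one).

Initial pass — values computed on the first demand:
  d1 = max2(1, 1) = 1
  d2 = add(1, 1) = 2
  d3 = mul(1, 1) = 1
  d4 = max2(1, 2) = 2
  d6 = sub(1, 2) = -1
  d7 = max2(1, 2) = 2
  d8 = suml([-3, -1, -2, -8]) = -14
  d9 = max2(2, -1) = 2
  d11 = min2(-14, 2) = -14
  d13 = sub(1, 2) = -1
  d14 = max2(-14, -1) = -1

Second demand — change propagation:
  d1: re-runs because s2 1->-1; s2 1->-1; new result -1.
  d2: re-runs because s2 1->-1; s2 1->-1; new result -2.
  d3: re-runs because d1 1->-1; d1 1->-1; new result 1 (unchanged).
  d4: re-runs because d2 2->-2; new result 1.
  d6: re-runs because s2 1->-1; d2 2->-2; new result 1.
  d7: re-runs because d4 2->1; new result 1.
  d9: re-runs because d2 2->-2; d6 -1->1; new result 1.
  d11: re-runs because d7 2->1; new result -14 (unchanged).
  d13: re-runs because d1 1->-1; d9 2->1; new result -2.
  d14: re-runs because d13 -1->-2; new result -2.

d14 now evaluates to -2.
Run set: d1, d2, d3, d4, d6, d7, d9, d11, d13, d14 (10 run).
Changed values: s2, d1, d2, d4, d6, d7, d9, d13, d14.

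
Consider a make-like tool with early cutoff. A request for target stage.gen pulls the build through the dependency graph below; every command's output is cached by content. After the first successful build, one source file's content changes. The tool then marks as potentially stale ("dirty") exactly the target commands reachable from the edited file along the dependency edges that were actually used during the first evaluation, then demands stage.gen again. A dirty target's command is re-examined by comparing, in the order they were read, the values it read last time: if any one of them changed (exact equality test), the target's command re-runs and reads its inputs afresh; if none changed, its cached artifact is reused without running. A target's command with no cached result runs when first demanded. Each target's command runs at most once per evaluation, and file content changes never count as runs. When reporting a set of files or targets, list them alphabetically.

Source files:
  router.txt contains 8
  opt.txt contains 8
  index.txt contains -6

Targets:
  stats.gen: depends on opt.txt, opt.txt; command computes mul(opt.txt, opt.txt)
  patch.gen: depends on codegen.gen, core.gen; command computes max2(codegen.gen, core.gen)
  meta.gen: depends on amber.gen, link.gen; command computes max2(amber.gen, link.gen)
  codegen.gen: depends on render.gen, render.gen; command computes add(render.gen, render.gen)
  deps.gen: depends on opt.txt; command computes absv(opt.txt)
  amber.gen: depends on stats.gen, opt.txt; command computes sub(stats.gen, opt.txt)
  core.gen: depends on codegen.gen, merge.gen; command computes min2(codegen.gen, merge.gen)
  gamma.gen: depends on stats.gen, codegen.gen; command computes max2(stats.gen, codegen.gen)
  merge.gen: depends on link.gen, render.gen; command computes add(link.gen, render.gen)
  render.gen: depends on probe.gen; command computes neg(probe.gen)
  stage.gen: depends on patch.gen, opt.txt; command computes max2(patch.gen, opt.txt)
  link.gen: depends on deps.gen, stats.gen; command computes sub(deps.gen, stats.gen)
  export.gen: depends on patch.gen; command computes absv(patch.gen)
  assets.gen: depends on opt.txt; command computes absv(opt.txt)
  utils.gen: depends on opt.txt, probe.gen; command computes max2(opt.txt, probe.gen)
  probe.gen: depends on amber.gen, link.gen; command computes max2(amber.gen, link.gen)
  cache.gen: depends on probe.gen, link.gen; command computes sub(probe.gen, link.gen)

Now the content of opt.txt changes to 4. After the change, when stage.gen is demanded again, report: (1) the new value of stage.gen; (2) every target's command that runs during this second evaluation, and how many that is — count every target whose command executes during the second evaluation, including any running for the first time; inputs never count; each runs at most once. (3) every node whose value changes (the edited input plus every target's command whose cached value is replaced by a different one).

Demanding stage.gen again yields 4.
11 target commands run: amber.gen, codegen.gen, core.gen, deps.gen, link.gen, merge.gen, patch.gen, probe.gen, render.gen, stage.gen, stats.gen.
The nodes whose values change: amber.gen, codegen.gen, core.gen, deps.gen, link.gen, merge.gen, opt.txt, patch.gen, probe.gen, render.gen, stage.gen, stats.gen.

First demand of the output computes:
  deps.gen = absv(8) = 8
  stats.gen = mul(8, 8) = 64
  amber.gen = sub(64, 8) = 56
  link.gen = sub(8, 64) = -56
  probe.gen = max2(56, -56) = 56
  render.gen = neg(56) = -56
  codegen.gen = add(-56, -56) = -112
  merge.gen = add(-56, -56) = -112
  core.gen = min2(-112, -112) = -112
  patch.gen = max2(-112, -112) = -112
  stage.gen = max2(-112, 8) = 8

After the edit, cleaning proceeds:
  deps.gen: a read changed (opt.txt 8->4) — executes, giving 4.
  stats.gen: a read changed (opt.txt 8->4; opt.txt 8->4) — executes, giving 16.
  amber.gen: a read changed (stats.gen 64->16; opt.txt 8->4) — executes, giving 12.
  link.gen: a read changed (deps.gen 8->4; stats.gen 64->16) — executes, giving -12.
  probe.gen: a read changed (amber.gen 56->12; link.gen -56->-12) — executes, giving 12.
  render.gen: a read changed (probe.gen 56->12) — executes, giving -12.
  codegen.gen: a read changed (render.gen -56->-12; render.gen -56->-12) — executes, giving -24.
  merge.gen: a read changed (link.gen -56->-12; render.gen -56->-12) — executes, giving -24.
  core.gen: a read changed (codegen.gen -112->-24; merge.gen -112->-24) — executes, giving -24.
  patch.gen: a read changed (codegen.gen -112->-24; core.gen -112->-24) — executes, giving -24.
  stage.gen: a read changed (patch.gen -112->-24; opt.txt 8->4) — executes, giving 4.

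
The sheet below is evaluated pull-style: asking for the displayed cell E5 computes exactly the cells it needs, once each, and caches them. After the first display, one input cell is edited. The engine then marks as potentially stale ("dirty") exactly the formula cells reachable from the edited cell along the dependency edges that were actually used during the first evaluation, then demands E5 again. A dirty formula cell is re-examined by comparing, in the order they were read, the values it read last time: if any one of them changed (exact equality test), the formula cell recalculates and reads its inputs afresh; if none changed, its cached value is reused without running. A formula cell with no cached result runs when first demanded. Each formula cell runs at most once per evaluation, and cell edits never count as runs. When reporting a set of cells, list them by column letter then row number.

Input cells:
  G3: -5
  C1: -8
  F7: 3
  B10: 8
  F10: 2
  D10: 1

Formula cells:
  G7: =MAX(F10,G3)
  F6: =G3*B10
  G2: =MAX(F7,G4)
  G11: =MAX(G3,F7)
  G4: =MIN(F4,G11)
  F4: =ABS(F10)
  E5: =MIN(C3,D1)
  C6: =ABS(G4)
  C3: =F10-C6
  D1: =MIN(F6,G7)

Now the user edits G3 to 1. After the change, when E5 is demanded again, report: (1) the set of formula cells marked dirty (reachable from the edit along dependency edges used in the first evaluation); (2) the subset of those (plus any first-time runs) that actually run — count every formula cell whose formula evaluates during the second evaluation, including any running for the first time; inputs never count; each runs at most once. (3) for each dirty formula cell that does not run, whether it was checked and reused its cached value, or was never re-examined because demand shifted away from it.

The edit dirties: C3, C6, D1, E5, F6, G4, G7, G11.
5 formula cells run: D1, E5, F6, G7, G11.
Cache hits after checking: C3, C6, G4.
Note where the cutoff bites: G4 is checked, finds nothing changed, and keeps its cache.

First demand of the output computes:
  F4 = ABS(2) = 2
  F6 = -5 * 8 = -40
  G7 = MAX(2, -5) = 2
  D1 = MIN(-40, 2) = -40
  G11 = MAX(-5, 3) = 3
  G4 = MIN(2, 3) = 2
  C6 = ABS(2) = 2
  C3 = 2 - 2 = 0
  E5 = MIN(0, -40) = -40

After the edit, cleaning proceeds:
  F6: a read changed (G3 -5->1) — executes, giving 8.
  G7: a read changed (G3 -5->1) — executes, giving 2 — identical to its old value.
  D1: a read changed (F6 -40->8) — executes, giving 2.
  G11: a read changed (G3 -5->1) — executes, giving 3 — identical to its old value.
  G4: dirty, but its reads are unchanged (F4 unchanged, G11 unchanged); cached 2 stands.
  C6: dirty, but its reads are unchanged (G4 unchanged); cached 2 stands.
  C3: dirty, but its reads are unchanged (F10 unchanged, C6 unchanged); cached 0 stands.
  E5: a read changed (D1 -40->2) — executes, giving 0.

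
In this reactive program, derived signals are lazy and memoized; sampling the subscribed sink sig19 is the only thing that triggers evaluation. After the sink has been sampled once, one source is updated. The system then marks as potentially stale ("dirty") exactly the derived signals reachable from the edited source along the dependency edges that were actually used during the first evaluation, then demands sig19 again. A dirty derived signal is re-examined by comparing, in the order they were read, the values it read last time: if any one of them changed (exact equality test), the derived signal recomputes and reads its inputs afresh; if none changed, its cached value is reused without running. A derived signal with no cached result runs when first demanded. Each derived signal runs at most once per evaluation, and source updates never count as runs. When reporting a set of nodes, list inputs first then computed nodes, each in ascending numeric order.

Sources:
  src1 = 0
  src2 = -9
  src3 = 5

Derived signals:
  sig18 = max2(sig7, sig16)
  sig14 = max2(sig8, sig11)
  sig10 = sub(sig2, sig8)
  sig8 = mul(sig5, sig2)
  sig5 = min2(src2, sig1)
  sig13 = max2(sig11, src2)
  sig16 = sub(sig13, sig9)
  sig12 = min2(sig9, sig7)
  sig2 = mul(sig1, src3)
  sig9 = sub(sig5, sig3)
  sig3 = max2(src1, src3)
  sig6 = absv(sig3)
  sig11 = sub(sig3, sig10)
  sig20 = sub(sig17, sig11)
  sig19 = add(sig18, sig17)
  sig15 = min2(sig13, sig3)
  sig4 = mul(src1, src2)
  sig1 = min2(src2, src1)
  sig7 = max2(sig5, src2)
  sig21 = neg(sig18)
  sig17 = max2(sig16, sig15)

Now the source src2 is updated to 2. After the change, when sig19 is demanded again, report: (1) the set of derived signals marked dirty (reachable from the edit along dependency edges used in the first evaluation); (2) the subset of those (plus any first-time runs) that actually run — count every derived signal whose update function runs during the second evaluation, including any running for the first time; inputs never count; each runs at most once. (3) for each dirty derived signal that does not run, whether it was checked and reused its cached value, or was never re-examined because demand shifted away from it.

First demand of the output computes:
  sig1 = min2(-9, 0) = -9
  sig2 = mul(-9, 5) = -45
  sig3 = max2(0, 5) = 5
  sig5 = min2(-9, -9) = -9
  sig7 = max2(-9, -9) = -9
  sig8 = mul(-9, -45) = 405
  sig9 = sub(-9, 5) = -14
  sig10 = sub(-45, 405) = -450
  sig11 = sub(5, -450) = 455
  sig13 = max2(455, -9) = 455
  sig15 = min2(455, 5) = 5
  sig16 = sub(455, -14) = 469
  sig17 = max2(469, 5) = 469
  sig18 = max2(-9, 469) = 469
  sig19 = add(469, 469) = 938

After the edit, cleaning proceeds:
  sig1: a read changed (src2 -9->2) — executes, giving 0.
  sig2: a read changed (sig1 -9->0) — executes, giving 0.
  sig5: a read changed (src2 -9->2; sig1 -9->0) — executes, giving 0.
  sig7: a read changed (sig5 -9->0; src2 -9->2) — executes, giving 2.
  sig8: a read changed (sig5 -9->0; sig2 -45->0) — executes, giving 0.
  sig9: a read changed (sig5 -9->0) — executes, giving -5.
  sig10: a read changed (sig2 -45->0; sig8 405->0) — executes, giving 0.
  sig11: a read changed (sig10 -450->0) — executes, giving 5.
  sig13: a read changed (sig11 455->5; src2 -9->2) — executes, giving 5.
  sig15: a read changed (sig13 455->5) — executes, giving 5 — identical to its old value.
  sig16: a read changed (sig13 455->5; sig9 -14->-5) — executes, giving 10.
  sig17: a read changed (sig16 469->10) — executes, giving 10.
  sig18: a read changed (sig7 -9->2; sig16 469->10) — executes, giving 10.
  sig19: a read changed (sig18 469->10; sig17 469->10) — executes, giving 20.

The edit dirties: sig1, sig2, sig5, sig7, sig8, sig9, sig10, sig11, sig13, sig15, sig16, sig17, sig18, sig19.
14 derived signals run: sig1, sig2, sig5, sig7, sig8, sig9, sig10, sig11, sig13, sig15, sig16, sig17, sig18, sig19.
No dirty derived signal escaped a run.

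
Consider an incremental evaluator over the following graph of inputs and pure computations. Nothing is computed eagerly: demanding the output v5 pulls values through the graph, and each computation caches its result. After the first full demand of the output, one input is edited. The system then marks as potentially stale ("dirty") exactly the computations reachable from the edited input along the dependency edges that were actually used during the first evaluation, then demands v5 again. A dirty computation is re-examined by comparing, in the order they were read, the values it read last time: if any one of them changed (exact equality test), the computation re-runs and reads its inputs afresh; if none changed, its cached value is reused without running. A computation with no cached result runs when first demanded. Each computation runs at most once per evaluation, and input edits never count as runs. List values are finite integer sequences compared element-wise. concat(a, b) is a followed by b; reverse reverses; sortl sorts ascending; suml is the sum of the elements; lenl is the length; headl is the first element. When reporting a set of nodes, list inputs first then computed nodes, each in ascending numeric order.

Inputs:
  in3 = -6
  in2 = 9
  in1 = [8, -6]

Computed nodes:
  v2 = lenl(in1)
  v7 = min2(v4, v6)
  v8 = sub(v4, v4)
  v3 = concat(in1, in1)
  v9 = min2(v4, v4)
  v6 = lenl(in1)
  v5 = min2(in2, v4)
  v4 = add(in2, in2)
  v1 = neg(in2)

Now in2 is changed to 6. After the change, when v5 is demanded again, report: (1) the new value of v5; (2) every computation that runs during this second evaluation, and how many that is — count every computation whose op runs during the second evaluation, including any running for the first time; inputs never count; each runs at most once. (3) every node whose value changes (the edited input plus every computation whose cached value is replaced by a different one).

Initial pass — values computed on the first demand:
  v4 = add(9, 9) = 18
  v5 = min2(9, 18) = 9

Second demand — change propagation:
  v4: re-runs because in2 9->6; in2 9->6; new result 12.
  v5: re-runs because in2 9->6; v4 18->12; new result 6.

v5 now evaluates to 6.
Run set: v4, v5 (2 run).
Changed values: in2, v4, v5.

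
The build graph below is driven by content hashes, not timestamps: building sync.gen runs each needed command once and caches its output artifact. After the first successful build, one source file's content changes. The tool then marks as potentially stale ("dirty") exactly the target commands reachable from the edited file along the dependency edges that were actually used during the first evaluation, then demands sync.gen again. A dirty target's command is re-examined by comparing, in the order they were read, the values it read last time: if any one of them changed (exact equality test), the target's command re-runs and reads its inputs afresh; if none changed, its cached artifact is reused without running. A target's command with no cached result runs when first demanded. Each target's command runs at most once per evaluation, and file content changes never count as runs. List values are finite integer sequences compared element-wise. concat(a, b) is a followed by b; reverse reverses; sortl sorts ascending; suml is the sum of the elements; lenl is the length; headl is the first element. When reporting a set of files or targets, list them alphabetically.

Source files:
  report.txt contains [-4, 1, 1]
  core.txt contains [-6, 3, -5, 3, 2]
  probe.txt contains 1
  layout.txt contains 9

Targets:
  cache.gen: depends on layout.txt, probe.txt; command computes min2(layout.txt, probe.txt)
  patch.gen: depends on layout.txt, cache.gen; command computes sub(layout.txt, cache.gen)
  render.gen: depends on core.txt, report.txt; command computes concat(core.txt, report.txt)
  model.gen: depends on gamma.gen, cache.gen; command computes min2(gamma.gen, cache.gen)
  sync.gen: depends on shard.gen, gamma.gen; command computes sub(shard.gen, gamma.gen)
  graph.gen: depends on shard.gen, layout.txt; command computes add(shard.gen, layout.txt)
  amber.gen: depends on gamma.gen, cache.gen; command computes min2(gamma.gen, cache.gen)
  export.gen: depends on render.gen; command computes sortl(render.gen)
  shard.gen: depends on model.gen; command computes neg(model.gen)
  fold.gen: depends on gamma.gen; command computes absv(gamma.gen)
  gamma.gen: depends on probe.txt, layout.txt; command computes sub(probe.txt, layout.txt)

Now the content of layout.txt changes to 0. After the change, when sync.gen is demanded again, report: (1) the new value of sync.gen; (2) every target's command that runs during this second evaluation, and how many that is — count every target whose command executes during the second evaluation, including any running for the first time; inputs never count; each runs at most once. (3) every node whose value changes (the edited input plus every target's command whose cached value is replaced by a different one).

Initial pass — values computed on the first demand:
  cache.gen = min2(9, 1) = 1
  gamma.gen = sub(1, 9) = -8
  model.gen = min2(-8, 1) = -8
  shard.gen = neg(-8) = 8
  sync.gen = sub(8, -8) = 16

Second demand — change propagation:
  cache.gen: re-runs because layout.txt 9->0; new result 0.
  gamma.gen: re-runs because layout.txt 9->0; new result 1.
  model.gen: re-runs because gamma.gen -8->1; cache.gen 1->0; new result 0.
  shard.gen: re-runs because model.gen -8->0; new result 0.
  sync.gen: re-runs because shard.gen 8->0; gamma.gen -8->1; new result -1.

sync.gen now evaluates to -1.
Run set: cache.gen, gamma.gen, model.gen, shard.gen, sync.gen (5 run).
Changed values: cache.gen, gamma.gen, layout.txt, model.gen, shard.gen, sync.gen.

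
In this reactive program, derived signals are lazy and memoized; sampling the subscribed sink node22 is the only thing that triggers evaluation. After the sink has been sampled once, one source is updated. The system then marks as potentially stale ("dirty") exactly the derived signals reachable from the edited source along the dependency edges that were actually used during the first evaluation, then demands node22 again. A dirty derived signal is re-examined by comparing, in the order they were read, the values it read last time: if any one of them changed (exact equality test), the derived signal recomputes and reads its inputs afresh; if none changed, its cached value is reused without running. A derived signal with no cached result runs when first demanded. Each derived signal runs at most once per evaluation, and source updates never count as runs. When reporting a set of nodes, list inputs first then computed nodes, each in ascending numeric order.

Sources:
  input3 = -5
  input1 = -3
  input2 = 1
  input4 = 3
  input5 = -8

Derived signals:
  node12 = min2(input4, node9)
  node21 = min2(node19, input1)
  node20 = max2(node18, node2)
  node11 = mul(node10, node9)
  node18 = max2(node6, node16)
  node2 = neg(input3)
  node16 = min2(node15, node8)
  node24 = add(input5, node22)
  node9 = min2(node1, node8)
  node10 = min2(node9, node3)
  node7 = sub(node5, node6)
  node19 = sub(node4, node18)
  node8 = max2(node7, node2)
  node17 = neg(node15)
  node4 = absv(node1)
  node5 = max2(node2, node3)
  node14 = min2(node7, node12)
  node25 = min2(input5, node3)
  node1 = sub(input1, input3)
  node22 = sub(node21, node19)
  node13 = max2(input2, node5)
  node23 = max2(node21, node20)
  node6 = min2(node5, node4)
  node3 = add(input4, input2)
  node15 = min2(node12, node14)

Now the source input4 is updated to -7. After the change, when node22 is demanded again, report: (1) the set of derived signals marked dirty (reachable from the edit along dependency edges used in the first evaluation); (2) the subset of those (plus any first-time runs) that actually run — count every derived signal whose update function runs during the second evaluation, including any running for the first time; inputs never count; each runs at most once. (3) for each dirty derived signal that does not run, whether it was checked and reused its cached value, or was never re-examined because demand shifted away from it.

First demand of the output computes:
  node1 = sub(-3, -5) = 2
  node2 = neg(-5) = 5
  node3 = add(3, 1) = 4
  node4 = absv(2) = 2
  node5 = max2(5, 4) = 5
  node6 = min2(5, 2) = 2
  node7 = sub(5, 2) = 3
  node8 = max2(3, 5) = 5
  node9 = min2(2, 5) = 2
  node12 = min2(3, 2) = 2
  node14 = min2(3, 2) = 2
  node15 = min2(2, 2) = 2
  node16 = min2(2, 5) = 2
  node18 = max2(2, 2) = 2
  node19 = sub(2, 2) = 0
  node21 = min2(0, -3) = -3
  node22 = sub(-3, 0) = -3

After the edit, cleaning proceeds:
  node3: a read changed (input4 3->-7) — executes, giving -6.
  node5: a read changed (node3 4->-6) — executes, giving 5 — identical to its old value.
  node6: dirty, but its reads are unchanged (node5 unchanged, node4 unchanged); cached 2 stands.
  node7: dirty, but its reads are unchanged (node5 unchanged, node6 unchanged); cached 3 stands.
  node8: dirty, but its reads are unchanged (node7 unchanged, node2 unchanged); cached 5 stands.
  node9: dirty, but its reads are unchanged (node1 unchanged, node8 unchanged); cached 2 stands.
  node12: a read changed (input4 3->-7) — executes, giving -7.
  node14: a read changed (node12 2->-7) — executes, giving -7.
  node15: a read changed (node12 2->-7; node14 2->-7) — executes, giving -7.
  node16: a read changed (node15 2->-7) — executes, giving -7.
  node18: a read changed (node16 2->-7) — executes, giving 2 — identical to its old value.
  node19: dirty, but its reads are unchanged (node4 unchanged, node18 unchanged); cached 0 stands.
  node21: dirty, but its reads are unchanged (node19 unchanged, input1 unchanged); cached -3 stands.
  node22: dirty, but its reads are unchanged (node21 unchanged, node19 unchanged); cached -3 stands.

Note where the cutoff bites: node6 is checked, finds nothing changed, and keeps its cache.

The edit dirties: node3, node5, node6, node7, node8, node9, node12, node14, node15, node16, node18, node19, node21, node22.
7 derived signals run: node3, node5, node12, node14, node15, node16, node18.
Cache hits after checking: node6, node7, node8, node9, node19, node21, node22.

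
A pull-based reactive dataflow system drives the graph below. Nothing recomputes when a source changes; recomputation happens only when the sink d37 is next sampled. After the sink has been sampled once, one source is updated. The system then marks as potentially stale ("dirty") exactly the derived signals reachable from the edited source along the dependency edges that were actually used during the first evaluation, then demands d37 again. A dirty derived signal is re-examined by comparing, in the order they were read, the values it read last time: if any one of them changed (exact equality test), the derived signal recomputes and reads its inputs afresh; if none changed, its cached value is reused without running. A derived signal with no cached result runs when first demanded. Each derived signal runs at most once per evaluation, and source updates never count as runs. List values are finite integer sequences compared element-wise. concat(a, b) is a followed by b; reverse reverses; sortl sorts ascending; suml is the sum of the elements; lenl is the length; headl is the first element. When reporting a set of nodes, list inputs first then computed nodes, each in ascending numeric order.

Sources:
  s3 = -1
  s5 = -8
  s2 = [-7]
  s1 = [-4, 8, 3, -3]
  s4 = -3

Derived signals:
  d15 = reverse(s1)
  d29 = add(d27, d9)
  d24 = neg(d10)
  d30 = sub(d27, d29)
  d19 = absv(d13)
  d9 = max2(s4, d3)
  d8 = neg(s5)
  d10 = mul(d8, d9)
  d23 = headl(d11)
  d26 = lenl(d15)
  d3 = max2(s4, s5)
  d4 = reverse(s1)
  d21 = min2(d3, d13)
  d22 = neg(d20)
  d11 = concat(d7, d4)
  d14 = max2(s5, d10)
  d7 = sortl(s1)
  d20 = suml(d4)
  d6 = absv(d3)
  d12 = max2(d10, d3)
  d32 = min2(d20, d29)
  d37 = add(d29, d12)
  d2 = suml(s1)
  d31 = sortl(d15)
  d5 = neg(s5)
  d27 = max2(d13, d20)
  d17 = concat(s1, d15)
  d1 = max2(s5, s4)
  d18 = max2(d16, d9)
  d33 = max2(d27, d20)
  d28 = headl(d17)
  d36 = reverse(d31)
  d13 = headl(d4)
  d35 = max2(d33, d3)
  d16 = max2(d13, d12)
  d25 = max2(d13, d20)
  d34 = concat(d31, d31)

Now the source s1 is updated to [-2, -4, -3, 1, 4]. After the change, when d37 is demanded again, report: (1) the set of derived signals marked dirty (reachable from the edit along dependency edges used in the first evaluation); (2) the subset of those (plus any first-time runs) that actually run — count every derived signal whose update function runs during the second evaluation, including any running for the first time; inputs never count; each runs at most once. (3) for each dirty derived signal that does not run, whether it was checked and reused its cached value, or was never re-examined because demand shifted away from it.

First evaluation (everything demanded from the output):
  d3 = max2(-3, -8) = -3
  d4 = reverse([-4, 8, 3, -3]) = [-3, 3, 8, -4]
  d8 = neg(-8) = 8
  d9 = max2(-3, -3) = -3
  d10 = mul(8, -3) = -24
  d12 = max2(-24, -3) = -3
  d13 = headl([-3, 3, 8, -4]) = -3
  d20 = suml([-3, 3, 8, -4]) = 4
  d27 = max2(-3, 4) = 4
  d29 = add(4, -3) = 1
  d37 = add(1, -3) = -2

Propagation after the edit:
  d4: runs — s1 [-4, 8, 3, -3]->[-2, -4, -3, 1, 4]; result [4, 1, -3, -4, -2].
  d13: runs — d4 [-3, 3, 8, -4]->[4, 1, -3, -4, -2]; result 4.
  d20: runs — d4 [-3, 3, 8, -4]->[4, 1, -3, -4, -2]; result -4.
  d27: runs — d13 -3->4; d20 4->-4; result 4 (same value as before).
  d29: checked — values it read are unchanged (d27 unchanged, d9 unchanged); reused cached 1 without running.
  d37: checked — values it read are unchanged (d29 unchanged, d12 unchanged); reused cached -2 without running.

Key observation: the change is absorbed at d27 — it re-runs but produces the same value, and the output's value is unchanged.

Marked dirty: d4, d13, d20, d27, d29, d37.
Derived signals that run: d4, d13, d20, d27 — 4 in total.
Checked but reused from cache: d29, d37.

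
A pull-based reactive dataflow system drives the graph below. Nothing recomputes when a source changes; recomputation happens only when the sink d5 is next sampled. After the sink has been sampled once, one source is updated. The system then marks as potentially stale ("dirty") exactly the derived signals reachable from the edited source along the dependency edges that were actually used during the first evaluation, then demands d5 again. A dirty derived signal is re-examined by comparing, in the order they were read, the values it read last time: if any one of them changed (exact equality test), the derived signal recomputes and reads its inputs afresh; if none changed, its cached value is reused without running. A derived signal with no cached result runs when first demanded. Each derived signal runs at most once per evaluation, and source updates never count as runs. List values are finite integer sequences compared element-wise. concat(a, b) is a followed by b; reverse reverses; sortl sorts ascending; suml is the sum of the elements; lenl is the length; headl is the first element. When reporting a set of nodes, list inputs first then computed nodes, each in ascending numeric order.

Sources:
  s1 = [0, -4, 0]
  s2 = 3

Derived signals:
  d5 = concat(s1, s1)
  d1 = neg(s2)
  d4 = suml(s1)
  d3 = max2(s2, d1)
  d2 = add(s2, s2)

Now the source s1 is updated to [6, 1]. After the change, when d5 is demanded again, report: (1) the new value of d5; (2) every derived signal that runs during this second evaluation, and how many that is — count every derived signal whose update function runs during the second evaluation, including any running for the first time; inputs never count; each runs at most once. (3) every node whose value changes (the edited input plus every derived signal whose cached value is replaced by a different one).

New value of d5: [6, 1, 6, 1].
Derived signals that run: d5 — 1 in total.
Values that change: s1, d5.

First evaluation (everything demanded from the output):
  d5 = concat([0, -4, 0], [0, -4, 0]) = [0, -4, 0, 0, -4, 0]

Propagation after the edit:
  d5: runs — s1 [0, -4, 0]->[6, 1]; s1 [0, -4, 0]->[6, 1]; result [6, 1, 6, 1].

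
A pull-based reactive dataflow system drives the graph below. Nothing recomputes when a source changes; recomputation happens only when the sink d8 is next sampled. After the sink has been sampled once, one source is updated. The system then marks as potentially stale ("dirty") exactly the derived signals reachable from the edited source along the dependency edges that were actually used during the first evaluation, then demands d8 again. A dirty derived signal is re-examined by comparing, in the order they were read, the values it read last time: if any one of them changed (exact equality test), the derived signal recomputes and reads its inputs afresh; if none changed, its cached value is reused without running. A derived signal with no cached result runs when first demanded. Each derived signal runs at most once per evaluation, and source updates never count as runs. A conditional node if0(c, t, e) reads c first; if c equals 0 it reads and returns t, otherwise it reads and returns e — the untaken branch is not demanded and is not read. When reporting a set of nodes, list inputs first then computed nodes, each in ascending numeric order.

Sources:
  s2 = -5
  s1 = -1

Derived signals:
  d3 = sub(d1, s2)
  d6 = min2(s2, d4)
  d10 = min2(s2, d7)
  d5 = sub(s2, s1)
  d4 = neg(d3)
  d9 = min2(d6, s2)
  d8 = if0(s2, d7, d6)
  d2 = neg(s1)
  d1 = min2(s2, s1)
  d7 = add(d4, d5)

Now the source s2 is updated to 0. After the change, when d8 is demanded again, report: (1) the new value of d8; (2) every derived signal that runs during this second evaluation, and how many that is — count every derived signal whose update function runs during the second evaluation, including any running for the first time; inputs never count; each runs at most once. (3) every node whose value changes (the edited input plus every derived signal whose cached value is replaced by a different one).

First evaluation (everything demanded from the output):
  d1 = min2(-5, -1) = -5
  d3 = sub(-5, -5) = 0
  d4 = neg(0) = 0
  d6 = min2(-5, 0) = -5
  d8 = if0(s2=-5 -> else branch d6) = -5

Propagation after the edit:
  d1: runs — s2 -5->0; result -1.
  d3: runs — d1 -5->-1; s2 -5->0; result -1.
  d4: runs — d3 0->-1; result 1.
  d5: demanded for the first time — runs, produces 1.
  d6: marked dirty but never re-examined — demand shifted away from it.
  d7: demanded for the first time — runs, produces 2.
  d8: runs — s2 -5->0; result 2.

Key observation: a condition flipped, so demand moved to the other branch — d6 is never re-examined.

New value of d8: 2.
Derived signals that run: d1, d3, d4, d5, d7, d8 — 6 in total.
Values that change: s2, d1, d3, d4, d8.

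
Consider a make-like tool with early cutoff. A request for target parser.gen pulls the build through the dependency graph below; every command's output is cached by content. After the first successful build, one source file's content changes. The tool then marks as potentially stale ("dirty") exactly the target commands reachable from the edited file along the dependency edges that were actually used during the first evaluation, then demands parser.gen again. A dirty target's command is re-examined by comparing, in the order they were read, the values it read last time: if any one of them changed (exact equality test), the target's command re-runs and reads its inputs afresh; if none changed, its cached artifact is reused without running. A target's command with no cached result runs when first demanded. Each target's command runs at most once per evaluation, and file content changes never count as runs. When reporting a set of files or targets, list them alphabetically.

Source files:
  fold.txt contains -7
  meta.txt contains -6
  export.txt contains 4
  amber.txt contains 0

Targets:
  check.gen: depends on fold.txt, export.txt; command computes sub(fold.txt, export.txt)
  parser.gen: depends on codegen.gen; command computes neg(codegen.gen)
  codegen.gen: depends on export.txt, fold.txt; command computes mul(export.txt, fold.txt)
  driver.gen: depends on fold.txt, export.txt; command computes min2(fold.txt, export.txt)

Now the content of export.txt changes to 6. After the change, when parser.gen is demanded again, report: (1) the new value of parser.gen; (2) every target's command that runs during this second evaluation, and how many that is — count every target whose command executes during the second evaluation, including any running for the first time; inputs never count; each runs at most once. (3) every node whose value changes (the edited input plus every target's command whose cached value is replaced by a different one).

First demand of the output computes:
  codegen.gen = mul(4, -7) = -28
  parser.gen = neg(-28) = 28

After the edit, cleaning proceeds:
  codegen.gen: a read changed (export.txt 4->6) — executes, giving -42.
  parser.gen: a read changed (codegen.gen -28->-42) — executes, giving 42.

Demanding parser.gen again yields 42.
2 target commands run: codegen.gen, parser.gen.
The nodes whose values change: codegen.gen, export.txt, parser.gen.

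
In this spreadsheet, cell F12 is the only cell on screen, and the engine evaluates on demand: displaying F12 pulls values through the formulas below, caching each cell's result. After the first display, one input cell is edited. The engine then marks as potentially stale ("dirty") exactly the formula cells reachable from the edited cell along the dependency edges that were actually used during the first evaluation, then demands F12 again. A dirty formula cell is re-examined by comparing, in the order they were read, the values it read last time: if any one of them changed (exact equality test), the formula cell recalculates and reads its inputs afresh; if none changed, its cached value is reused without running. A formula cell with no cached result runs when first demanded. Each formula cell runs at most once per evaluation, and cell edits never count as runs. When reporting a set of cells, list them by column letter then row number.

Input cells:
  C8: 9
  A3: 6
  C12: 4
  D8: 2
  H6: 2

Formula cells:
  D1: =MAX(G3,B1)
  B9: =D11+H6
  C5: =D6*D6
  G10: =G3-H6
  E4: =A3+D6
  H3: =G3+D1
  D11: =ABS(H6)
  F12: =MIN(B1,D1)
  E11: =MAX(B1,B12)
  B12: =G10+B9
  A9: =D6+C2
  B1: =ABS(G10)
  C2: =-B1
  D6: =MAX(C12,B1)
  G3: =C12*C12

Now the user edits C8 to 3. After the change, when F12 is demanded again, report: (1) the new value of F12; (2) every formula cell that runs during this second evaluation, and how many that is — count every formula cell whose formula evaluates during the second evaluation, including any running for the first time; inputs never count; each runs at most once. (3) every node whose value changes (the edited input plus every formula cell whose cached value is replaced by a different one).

Initial pass — values computed on the first demand:
  G3 = 4 * 4 = 16
  G10 = 16 - 2 = 14
  B1 = ABS(14) = 14
  D1 = MAX(16, 14) = 16
  F12 = MIN(14, 16) = 14

Second demand — change propagation:
  no demanded computation ever read C8, so the edit dirties nothing and nothing runs.

The important point: nothing the output needs ever reads C8, so the edit is invisible to it.

F12 now evaluates to 14.
Run set: none (0 run).
Changed values: C8.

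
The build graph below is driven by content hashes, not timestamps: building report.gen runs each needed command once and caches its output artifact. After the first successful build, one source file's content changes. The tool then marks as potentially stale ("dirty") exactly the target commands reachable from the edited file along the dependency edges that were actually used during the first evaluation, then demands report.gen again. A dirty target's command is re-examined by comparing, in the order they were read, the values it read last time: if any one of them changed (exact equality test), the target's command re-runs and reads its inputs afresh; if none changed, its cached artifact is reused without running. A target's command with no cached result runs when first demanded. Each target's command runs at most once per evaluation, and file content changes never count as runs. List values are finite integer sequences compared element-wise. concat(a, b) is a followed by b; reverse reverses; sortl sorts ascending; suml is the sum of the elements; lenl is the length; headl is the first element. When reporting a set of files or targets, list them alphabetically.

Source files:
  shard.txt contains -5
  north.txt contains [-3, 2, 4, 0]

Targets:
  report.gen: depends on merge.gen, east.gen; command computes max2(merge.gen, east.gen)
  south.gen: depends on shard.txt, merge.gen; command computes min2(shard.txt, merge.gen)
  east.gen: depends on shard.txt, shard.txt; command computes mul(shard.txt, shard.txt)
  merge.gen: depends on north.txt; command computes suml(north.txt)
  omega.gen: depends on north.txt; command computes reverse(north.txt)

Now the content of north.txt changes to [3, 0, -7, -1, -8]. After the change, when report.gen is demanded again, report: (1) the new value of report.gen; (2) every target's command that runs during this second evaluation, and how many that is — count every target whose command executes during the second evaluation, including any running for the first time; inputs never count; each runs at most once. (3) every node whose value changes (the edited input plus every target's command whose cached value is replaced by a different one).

report.gen now evaluates to 25.
Run set: merge.gen, report.gen (2 run).
Changed values: merge.gen, north.txt.

Initial pass — values computed on the first demand:
  east.gen = mul(-5, -5) = 25
  merge.gen = suml([-3, 2, 4, 0]) = 3
  report.gen = max2(3, 25) = 25

Second demand — change propagation:
  merge.gen: re-runs because north.txt [-3, 2, 4, 0]->[3, 0, -7, -1, -8]; new result -13.
  report.gen: re-runs because merge.gen 3->-13; new result 25 (unchanged).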